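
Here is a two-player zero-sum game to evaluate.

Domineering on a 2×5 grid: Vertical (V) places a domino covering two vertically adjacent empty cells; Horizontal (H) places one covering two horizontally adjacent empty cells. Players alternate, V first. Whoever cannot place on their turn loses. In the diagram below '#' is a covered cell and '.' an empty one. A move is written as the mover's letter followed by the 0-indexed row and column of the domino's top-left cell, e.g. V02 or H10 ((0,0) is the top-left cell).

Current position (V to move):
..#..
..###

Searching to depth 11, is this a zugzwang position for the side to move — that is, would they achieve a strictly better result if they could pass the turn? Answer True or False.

zugzwang(..#../..###, V) = False

p1 V@[..#../..###]: V00[#.#../#.###]+1* V01[.##../.####]+1
p2 H@[#.#../#.###]: H03[#.###/#.###]-1*
p3 V@[#.###/#.###]: V01[#####/#####]+1*
p4 H@[#####/#####] terminal -1; root [..#../..###] d11
pass branch (H moves first from the same position):
  | p1 H@[..#../..###]: H00[###../..###]+1* H03[..###/..###]-1 H10[..#../#####]+1
  | p2 V@[###../..###] terminal -1; root [..#../..###] d11
V moving scores +1; V passing scores -1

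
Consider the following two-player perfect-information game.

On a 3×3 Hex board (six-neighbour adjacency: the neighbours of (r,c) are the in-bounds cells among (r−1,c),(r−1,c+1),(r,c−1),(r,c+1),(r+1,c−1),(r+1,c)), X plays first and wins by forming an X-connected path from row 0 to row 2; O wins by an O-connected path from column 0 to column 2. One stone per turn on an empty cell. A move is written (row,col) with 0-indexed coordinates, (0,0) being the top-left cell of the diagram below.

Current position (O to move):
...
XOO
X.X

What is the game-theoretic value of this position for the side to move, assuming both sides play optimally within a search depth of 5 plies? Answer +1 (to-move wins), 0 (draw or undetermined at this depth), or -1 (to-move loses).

p1 O@[.../XOO/X.X]: (0,0)[O../XOO/X.X]-1* (0,1)[.O./XOO/X.X]-1 (0,2)[..O/XOO/X.X]-1 (2,1)[.../XOO/XOX]-1
p2 X@[O../XOO/X.X]: (0,1)[OX./XOO/X.X]+1* (0,2)[O.X/XOO/X.X]-1 (2,1)[O../XOO/XXX]-1
p3 O@[OX./XOO/X.X] terminal -1; root [.../XOO/X.X] d5

value(.../XOO/X.X, O) = -1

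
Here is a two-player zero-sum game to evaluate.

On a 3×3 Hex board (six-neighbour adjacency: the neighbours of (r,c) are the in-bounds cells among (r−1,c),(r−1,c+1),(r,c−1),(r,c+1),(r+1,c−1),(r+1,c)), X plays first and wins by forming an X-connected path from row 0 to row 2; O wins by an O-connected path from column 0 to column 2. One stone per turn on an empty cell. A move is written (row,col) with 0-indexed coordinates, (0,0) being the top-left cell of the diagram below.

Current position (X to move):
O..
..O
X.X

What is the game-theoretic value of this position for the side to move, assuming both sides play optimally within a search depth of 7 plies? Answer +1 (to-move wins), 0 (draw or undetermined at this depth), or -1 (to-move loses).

ply 1, X at O../..O/X.X | (0,1)=+1→OX./..O/X.X*; (0,2)=-1→O.X/..O/X.X; (1,0)=-1→O../X.O/X.X; (1,1)=+1→O../.XO/X.X; (2,1)=-1→O../..O/XXX
ply 2, O at OX./..O/X.X | (0,2)=-1→OXO/..O/X.X*; (1,0)=-1→OX./O.O/X.X; (1,1)=-1→OX./.OO/X.X; (2,1)=-1→OX./..O/XOX
ply 3, X at OXO/..O/X.X | (1,0)=+1→OXO/X.O/X.X*; (1,1)=+1→OXO/.XO/X.X; (2,1)=+1→OXO/..O/XXX
ply 4: OXO/X.O/X.X is terminal -1 (O); from O../..O/X.X depth 7

value(O../..O/X.X, X) = +1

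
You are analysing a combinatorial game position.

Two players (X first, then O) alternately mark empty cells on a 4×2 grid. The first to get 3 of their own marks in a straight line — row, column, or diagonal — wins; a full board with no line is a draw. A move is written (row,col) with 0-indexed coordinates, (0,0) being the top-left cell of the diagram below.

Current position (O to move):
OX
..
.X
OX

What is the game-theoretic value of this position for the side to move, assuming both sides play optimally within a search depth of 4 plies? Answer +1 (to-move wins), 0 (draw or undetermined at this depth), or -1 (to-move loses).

p1 O@[OX/../.X/OX]: (1,0)[OX/O./.X/OX]-1 (1,1)[OX/.O/.X/OX]+0* (2,0)[OX/../OX/OX]-1
p2 X@[OX/.O/.X/OX]: (1,0)[OX/XO/.X/OX]+0* (2,0)[OX/.O/XX/OX]+0
p3 O@[OX/XO/.X/OX]: (2,0)[OX/XO/OX/OX]+0*
p4 X@[OX/XO/OX/OX] terminal +0; root [OX/../.X/OX] d4

value(OX/../.X/OX, O) = 0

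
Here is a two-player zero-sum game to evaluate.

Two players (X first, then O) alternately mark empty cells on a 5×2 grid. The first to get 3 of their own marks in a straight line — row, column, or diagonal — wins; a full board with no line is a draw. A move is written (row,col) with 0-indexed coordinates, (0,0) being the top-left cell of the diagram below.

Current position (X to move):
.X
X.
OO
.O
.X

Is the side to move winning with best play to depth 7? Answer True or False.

p1 X@[.X/X./OO/.O/.X]: (0,0)[XX/X./OO/.O/.X]-1 (1,1)[.X/XX/OO/.O/.X]+0* (3,0)[.X/X./OO/XO/.X]-1 (4,0)[.X/X./OO/.O/XX]-1
p2 O@[.X/XX/OO/.O/.X]: (0,0)[OX/XX/OO/.O/.X]+0* (3,0)[.X/XX/OO/OO/.X]+0 (4,0)[.X/XX/OO/.O/OX]+0
p3 X@[OX/XX/OO/.O/.X]: (3,0)[OX/XX/OO/XO/.X]+0* (4,0)[OX/XX/OO/.O/XX]+0
p4 O@[OX/XX/OO/XO/.X]: (4,0)[OX/XX/OO/XO/OX]+0*
p5 X@[OX/XX/OO/XO/OX] terminal +0; root [.X/X./OO/.O/.X] d7

X winning at [.X/X./OO/.O/.X]: False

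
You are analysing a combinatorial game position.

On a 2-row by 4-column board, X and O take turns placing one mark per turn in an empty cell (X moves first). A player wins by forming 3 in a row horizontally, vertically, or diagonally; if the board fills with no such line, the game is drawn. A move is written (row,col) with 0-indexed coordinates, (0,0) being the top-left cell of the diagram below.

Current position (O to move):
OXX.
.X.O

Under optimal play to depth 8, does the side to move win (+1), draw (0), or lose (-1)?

value(OXX./.X.O, O) = 0

p1 O@[OXX./.X.O]: (0,3)[OXXO/.X.O]+0* (1,0)[OXX./OX.O]-1 (1,2)[OXX./.XOO]-1
p2 X@[OXXO/.X.O]: (1,0)[OXXO/XX.O]+0* (1,2)[OXXO/.XXO]+0
p3 O@[OXXO/XX.O]: (1,2)[OXXO/XXOO]+0*
p4 X@[OXXO/XXOO] terminal +0; root [OXX./.X.O] d8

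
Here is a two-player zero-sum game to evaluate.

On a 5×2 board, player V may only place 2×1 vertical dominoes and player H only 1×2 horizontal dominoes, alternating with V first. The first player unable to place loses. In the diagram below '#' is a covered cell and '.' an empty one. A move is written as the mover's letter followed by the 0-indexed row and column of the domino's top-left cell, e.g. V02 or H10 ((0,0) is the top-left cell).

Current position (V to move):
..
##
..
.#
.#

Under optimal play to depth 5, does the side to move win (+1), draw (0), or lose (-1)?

ply 1, V at ../##/../.#/.# | V20=-1→../##/#./##/.#*; V30=-1→../##/../##/##
ply 2, H at ../##/#./##/.# | H00=+1→##/##/#./##/.#*
ply 3: ##/##/#./##/.# is terminal -1 (V); from ../##/../.#/.# depth 5

value(../##/../.#/.#, V) = -1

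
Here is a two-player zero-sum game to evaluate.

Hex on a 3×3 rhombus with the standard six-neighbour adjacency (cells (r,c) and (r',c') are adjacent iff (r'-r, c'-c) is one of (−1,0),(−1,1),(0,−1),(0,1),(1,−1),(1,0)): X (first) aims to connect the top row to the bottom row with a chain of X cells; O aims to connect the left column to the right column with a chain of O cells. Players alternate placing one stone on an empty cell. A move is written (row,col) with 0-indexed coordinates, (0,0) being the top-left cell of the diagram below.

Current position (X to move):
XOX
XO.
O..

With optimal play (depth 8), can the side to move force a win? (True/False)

X winning at [XOX/XO./O..]: True

[XOX/XO./O..] X move#1: (1,2):+1/XOX/XOX/O..*, (2,1):-1/XOX/XO./OX., (2,2):-1/XOX/XO./O.X
[XOX/XOX/O..] O move#2: (2,1):-1/XOX/XOX/OO.*, (2,2):-1/XOX/XOX/O.O
[XOX/XOX/OO.] X move#3: (2,2):+1/XOX/XOX/OOX*
[XOX/XOX/OOX] end (terminal -1, O#4); searched XOX/XO./O.. to 8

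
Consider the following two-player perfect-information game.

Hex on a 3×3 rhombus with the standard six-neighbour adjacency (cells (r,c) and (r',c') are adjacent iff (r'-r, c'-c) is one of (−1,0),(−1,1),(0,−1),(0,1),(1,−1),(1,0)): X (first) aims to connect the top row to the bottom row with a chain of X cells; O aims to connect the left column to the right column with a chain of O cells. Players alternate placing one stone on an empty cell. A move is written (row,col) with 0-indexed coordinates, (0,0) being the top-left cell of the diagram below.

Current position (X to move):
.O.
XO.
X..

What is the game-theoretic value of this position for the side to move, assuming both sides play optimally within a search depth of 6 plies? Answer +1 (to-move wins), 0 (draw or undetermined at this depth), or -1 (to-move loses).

value(.O./XO./X.., X) = +1

ply 1, X at .O./XO./X.. | (0,0)=+1→XO./XO./X..*; (0,2)=+1→.OX/XO./X..; (1,2)=+1→.O./XOX/X..; (2,1)=-1→.O./XO./XX.; (2,2)=-1→.O./XO./X.X
ply 2: XO./XO./X.. is terminal -1 (O); from .O./XO./X.. depth 6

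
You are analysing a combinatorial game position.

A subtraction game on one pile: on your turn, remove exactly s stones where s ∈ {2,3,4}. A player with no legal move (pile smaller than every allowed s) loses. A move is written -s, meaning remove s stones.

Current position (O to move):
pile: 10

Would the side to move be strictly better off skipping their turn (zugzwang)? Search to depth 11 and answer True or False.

zugzwang(10, O) = False

p1 O@[10]: -2[8]-1 -3[7]+1* -4[6]+1
p2 X@[7]: -2[5]-1* -3[4]-1 -4[3]-1
p3 O@[5]: -2[3]-1 -3[2]-1 -4[1]+1*
p4 X@[1] terminal -1; root [10] d11
suppose O passes — search the same position with X to move:
pass> p1 X@[10]: -2[8]-1 -3[7]+1* -4[6]+1
pass> p2 O@[7]: -2[5]-1* -3[4]-1 -4[3]-1
pass> p3 X@[5]: -2[3]-1 -3[2]-1 -4[1]+1*
pass> p4 O@[1] terminal -1; root [10] d11
for O: play +1, pass -1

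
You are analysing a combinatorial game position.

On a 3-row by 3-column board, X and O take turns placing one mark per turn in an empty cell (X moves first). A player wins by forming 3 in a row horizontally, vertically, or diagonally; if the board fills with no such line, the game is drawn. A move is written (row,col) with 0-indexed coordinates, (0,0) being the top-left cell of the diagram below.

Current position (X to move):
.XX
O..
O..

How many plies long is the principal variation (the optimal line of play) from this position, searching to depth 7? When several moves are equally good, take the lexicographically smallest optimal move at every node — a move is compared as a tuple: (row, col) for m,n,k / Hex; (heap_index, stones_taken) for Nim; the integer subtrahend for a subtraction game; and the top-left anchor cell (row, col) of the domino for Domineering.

PV length from [.XX/O../O..]: 1 ply

ply 1, X at .XX/O../O.. | (0,0)=+1→XXX/O../O..*; (1,1)=-1→.XX/OX./O..; (1,2)=-1→.XX/O.X/O..; (2,1)=-1→.XX/O../OX.; (2,2)=-1→.XX/O../O.X
ply 2: XXX/O../O.. is terminal -1 (O); from .XX/O../O.. depth 7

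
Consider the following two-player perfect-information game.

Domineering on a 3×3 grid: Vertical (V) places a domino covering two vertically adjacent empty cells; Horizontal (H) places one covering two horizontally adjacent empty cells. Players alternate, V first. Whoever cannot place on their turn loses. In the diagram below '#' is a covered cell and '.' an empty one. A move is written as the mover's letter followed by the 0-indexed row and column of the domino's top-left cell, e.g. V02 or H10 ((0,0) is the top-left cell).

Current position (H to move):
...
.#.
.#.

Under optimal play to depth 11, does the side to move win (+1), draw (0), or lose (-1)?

p1 H@[.../.#./.#.]: H00[##./.#./.#.]-1* H01[.##/.#./.#.]-1
p2 V@[##./.#./.#.]: V02[###/.##/.#.]+1* V10[##./##./##.]+1 V12[##./.##/.##]+1
p3 H@[###/.##/.#.] terminal -1; root [.../.#./.#.] d11

value(.../.#./.#., H) = -1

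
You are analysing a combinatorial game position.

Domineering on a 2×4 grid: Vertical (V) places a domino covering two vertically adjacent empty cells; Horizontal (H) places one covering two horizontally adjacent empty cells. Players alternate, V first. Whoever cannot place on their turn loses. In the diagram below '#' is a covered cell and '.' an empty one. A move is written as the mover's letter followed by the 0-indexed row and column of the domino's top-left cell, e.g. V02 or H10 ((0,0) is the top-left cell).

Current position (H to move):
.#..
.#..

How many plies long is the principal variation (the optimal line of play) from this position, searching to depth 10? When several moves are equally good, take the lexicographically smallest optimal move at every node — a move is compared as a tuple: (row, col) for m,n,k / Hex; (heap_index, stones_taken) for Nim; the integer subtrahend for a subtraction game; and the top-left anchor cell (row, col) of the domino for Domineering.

PV length from [.#../.#..]: 3 plies

p1 H@[.#../.#..]: H02[.###/.#..]+1* H12[.#../.###]+1
p2 V@[.###/.#..]: V00[####/##..]-1*
p3 H@[####/##..]: H12[####/####]+1*
p4 V@[####/####] terminal -1; root [.#../.#..] d10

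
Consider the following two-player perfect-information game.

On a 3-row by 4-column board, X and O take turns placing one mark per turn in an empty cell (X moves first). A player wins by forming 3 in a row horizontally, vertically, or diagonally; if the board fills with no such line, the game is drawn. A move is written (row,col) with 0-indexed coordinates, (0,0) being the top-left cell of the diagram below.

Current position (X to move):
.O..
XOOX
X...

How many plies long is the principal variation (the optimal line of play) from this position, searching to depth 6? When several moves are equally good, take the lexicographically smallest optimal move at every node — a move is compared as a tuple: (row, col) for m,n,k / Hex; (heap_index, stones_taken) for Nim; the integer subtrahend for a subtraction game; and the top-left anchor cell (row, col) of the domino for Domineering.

PV length from [.O../XOOX/X...]: 1 ply

p1 X@[.O../XOOX/X...]: (0,0)[XO../XOOX/X...]+1* (0,2)[.OX./XOOX/X...]-1 (0,3)[.O.X/XOOX/X...]-1 (2,1)[.O../XOOX/XX..]-1 (2,2)[.O../XOOX/X.X.]-1 (2,3)[.O../XOOX/X..X]-1
p2 O@[XO../XOOX/X...] terminal -1; root [.O../XOOX/X...] d6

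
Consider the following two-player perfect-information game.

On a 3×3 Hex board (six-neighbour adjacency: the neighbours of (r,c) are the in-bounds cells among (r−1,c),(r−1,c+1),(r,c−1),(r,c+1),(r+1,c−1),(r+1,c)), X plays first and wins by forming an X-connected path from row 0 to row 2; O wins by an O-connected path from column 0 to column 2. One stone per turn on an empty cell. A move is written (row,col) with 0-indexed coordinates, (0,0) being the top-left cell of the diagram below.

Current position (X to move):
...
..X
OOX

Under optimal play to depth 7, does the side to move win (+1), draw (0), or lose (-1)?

value(.../..X/OOX, X) = +1

p1 X@[.../..X/OOX]: (0,0)[X../..X/OOX]+1* (0,1)[.X./..X/OOX]+1 (0,2)[..X/..X/OOX]+1 (1,0)[.../X.X/OOX]+1 (1,1)[.../.XX/OOX]+1
p2 O@[X../..X/OOX]: (0,1)[XO./..X/OOX]-1* (0,2)[X.O/..X/OOX]-1 (1,0)[X../O.X/OOX]-1 (1,1)[X../.OX/OOX]-1
p3 X@[XO./..X/OOX]: (0,2)[XOX/..X/OOX]+1* (1,0)[XO./X.X/OOX]+1 (1,1)[XO./.XX/OOX]+1
p4 O@[XOX/..X/OOX] terminal -1; root [.../..X/OOX] d7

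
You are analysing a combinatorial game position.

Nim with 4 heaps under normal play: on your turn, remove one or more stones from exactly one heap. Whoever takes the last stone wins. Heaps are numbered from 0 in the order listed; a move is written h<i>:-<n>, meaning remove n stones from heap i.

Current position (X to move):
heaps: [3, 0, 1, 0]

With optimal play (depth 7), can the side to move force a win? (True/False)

X winning at [(3,0,1,0)]: True

p1 X@[(3,0,1,0)]: h0:-1[(2,0,1,0)]-1 h0:-2[(1,0,1,0)]+1* h0:-3[(0,0,1,0)]-1 h2:-1[(3,0,0,0)]-1
p2 O@[(1,0,1,0)]: h0:-1[(0,0,1,0)]-1* h2:-1[(1,0,0,0)]-1
p3 X@[(0,0,1,0)]: h2:-1[(0,0,0,0)]+1*
p4 O@[(0,0,0,0)] terminal -1; root [(3,0,1,0)] d7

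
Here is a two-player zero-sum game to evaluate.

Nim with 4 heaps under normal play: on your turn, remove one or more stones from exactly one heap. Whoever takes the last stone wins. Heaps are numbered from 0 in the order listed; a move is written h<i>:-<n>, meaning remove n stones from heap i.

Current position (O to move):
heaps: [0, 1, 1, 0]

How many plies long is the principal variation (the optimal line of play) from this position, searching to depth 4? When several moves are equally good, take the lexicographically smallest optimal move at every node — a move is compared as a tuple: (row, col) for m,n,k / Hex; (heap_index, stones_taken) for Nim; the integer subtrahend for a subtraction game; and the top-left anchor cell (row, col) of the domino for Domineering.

PV length from [(0,1,1,0)]: 2 plies

ply 1, O at (0,1,1,0) | h1:-1=-1→(0,0,1,0)*; h2:-1=-1→(0,1,0,0)
ply 2, X at (0,0,1,0) | h2:-1=+1→(0,0,0,0)*
ply 3: (0,0,0,0) is terminal -1 (O); from (0,1,1,0) depth 4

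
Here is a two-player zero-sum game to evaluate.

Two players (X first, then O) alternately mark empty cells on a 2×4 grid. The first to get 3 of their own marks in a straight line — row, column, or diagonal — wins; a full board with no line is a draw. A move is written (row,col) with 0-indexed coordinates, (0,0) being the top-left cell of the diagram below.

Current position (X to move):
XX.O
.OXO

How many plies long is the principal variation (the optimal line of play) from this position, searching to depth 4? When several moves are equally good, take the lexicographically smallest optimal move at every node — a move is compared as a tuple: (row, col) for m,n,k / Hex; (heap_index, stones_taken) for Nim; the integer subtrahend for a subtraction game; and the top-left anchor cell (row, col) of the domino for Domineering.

PV length from [XX.O/.OXO]: 1 ply

p1 X@[XX.O/.OXO]: (0,2)[XXXO/.OXO]+1* (1,0)[XX.O/XOXO]+0
p2 O@[XXXO/.OXO] terminal -1; root [XX.O/.OXO] d4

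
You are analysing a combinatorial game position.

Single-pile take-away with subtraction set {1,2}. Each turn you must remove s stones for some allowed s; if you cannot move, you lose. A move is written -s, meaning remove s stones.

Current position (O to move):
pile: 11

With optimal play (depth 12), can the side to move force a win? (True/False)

[11] O move#1: -1:-1/10, -2:+1/9*
[9] X move#2: -1:-1/8*, -2:-1/7
[8] O move#3: -1:-1/7, -2:+1/6*
[6] X move#4: -1:-1/5*, -2:-1/4
[5] O move#5: -1:-1/4, -2:+1/3*
[3] X move#6: -1:-1/2*, -2:-1/1
[2] O move#7: -1:-1/1, -2:+1/0*
[0] end (terminal -1, X#8); searched 11 to 12

O winning at [11]: True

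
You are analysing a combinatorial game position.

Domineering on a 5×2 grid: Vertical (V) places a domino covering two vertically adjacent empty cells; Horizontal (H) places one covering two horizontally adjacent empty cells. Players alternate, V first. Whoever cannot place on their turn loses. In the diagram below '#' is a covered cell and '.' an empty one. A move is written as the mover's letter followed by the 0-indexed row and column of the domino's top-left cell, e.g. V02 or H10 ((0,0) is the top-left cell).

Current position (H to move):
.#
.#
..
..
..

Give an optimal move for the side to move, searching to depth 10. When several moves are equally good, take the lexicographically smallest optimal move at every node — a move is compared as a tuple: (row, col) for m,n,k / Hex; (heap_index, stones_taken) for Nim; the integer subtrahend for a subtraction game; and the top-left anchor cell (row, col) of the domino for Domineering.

H's best at [.#/.#/../../..]: H30

[.#/.#/../../..] H move#1: H20:-1/.#/.#/##/../.., H30:+1/.#/.#/../##/..*, H40:-1/.#/.#/../../##
[.#/.#/../##/..] V move#2: V00:-1/##/##/../##/..*, V10:-1/.#/##/#./##/..
[##/##/../##/..] H move#3: H20:+1/##/##/##/##/..*, H40:+1/##/##/../##/##
[##/##/##/##/..] end (terminal -1, V#4); searched .#/.#/../../.. to 10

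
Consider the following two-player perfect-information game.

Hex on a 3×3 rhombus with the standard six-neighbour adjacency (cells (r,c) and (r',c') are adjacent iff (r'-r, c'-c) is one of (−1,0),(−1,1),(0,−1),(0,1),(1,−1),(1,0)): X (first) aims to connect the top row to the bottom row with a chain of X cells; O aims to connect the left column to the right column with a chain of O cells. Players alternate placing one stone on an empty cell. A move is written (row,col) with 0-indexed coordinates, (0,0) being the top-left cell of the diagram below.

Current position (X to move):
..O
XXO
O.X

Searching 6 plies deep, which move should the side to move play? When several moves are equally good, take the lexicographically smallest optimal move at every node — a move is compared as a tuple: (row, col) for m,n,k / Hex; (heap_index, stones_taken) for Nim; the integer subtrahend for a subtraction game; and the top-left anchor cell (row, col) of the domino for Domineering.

ply 1, X at ..O/XXO/O.X | (0,0)=-1→X.O/XXO/O.X; (0,1)=-1→.XO/XXO/O.X; (2,1)=+1→..O/XXO/OXX*
ply 2, O at ..O/XXO/OXX | (0,0)=-1→O.O/XXO/OXX*; (0,1)=-1→.OO/XXO/OXX
ply 3, X at O.O/XXO/OXX | (0,1)=+1→OXO/XXO/OXX*
ply 4: OXO/XXO/OXX is terminal -1 (O); from ..O/XXO/O.X depth 6

X's best at [..O/XXO/O.X]: (2,1)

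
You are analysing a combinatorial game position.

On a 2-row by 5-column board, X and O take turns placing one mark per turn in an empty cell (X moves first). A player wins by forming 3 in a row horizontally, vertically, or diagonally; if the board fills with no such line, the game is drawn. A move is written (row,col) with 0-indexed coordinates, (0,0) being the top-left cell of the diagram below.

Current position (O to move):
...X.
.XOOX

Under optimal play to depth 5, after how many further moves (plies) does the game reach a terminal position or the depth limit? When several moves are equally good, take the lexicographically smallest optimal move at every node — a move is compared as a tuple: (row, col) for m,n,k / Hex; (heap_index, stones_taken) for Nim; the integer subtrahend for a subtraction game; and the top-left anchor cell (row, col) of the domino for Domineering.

[...X./.XOOX] O move#1: (0,0):-1/O..X./.XOOX, (0,1):+0/.O.X./.XOOX*, (0,2):+0/..OX./.XOOX, (0,4):+0/...XO/.XOOX, (1,0):-1/...X./OXOOX
[.O.X./.XOOX] X move#2: (0,0):+0/XO.X./.XOOX*, (0,2):+0/.OXX./.XOOX, (0,4):+0/.O.XX/.XOOX, (1,0):+0/.O.X./XXOOX
[XO.X./.XOOX] O move#3: (0,2):+0/XOOX./.XOOX*, (0,4):+0/XO.XO/.XOOX, (1,0):+0/XO.X./OXOOX
[XOOX./.XOOX] X move#4: (0,4):+0/XOOXX/.XOOX*, (1,0):+0/XOOX./XXOOX
[XOOXX/.XOOX] O move#5: (1,0):+0/XOOXX/OXOOX*
[XOOXX/OXOOX] end (terminal +0, X#6); searched ...X./.XOOX to 5

PV length from [...X./.XOOX]: 5 plies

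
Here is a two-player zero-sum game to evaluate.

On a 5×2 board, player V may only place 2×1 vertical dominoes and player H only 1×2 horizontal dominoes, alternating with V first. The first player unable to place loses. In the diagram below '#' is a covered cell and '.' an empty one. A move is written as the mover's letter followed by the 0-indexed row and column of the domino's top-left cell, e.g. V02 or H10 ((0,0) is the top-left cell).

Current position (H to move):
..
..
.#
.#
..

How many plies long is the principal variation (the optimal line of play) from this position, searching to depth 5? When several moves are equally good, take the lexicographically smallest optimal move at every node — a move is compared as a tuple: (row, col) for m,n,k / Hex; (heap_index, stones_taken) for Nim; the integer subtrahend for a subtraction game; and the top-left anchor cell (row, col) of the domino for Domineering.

PV length from [../../.#/.#/..]: 3 plies

p1 H@[../../.#/.#/..]: H00[##/../.#/.#/..]+1* H10[../##/.#/.#/..]+1 H40[../../.#/.#/##]-1
p2 V@[##/../.#/.#/..]: V10[##/#./##/.#/..]-1* V20[##/../##/##/..]-1 V30[##/../.#/##/#.]-1
p3 H@[##/#./##/.#/..]: H40[##/#./##/.#/##]+1*
p4 V@[##/#./##/.#/##] terminal -1; root [../../.#/.#/..] d5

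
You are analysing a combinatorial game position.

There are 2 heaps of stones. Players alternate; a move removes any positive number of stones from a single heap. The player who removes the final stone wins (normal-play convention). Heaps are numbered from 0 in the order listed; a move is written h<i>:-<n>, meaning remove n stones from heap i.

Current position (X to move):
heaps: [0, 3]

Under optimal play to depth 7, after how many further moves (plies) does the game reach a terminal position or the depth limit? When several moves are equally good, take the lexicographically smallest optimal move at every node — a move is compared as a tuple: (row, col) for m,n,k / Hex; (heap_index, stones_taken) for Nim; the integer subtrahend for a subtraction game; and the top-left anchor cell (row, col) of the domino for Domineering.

ply 1, X at (0,3) | h1:-1=-1→(0,2); h1:-2=-1→(0,1); h1:-3=+1→(0,0)*
ply 2: (0,0) is terminal -1 (O); from (0,3) depth 7

PV length from [(0,3)]: 1 ply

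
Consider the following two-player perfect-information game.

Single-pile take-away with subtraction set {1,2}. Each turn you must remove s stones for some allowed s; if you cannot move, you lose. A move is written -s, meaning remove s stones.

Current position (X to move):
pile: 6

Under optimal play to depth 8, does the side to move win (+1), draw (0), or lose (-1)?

p1 X@[6]: -1[5]-1* -2[4]-1
p2 O@[5]: -1[4]-1 -2[3]+1*
p3 X@[3]: -1[2]-1* -2[1]-1
p4 O@[2]: -1[1]-1 -2[0]+1*
p5 X@[0] terminal -1; root [6] d8

value(6, X) = -1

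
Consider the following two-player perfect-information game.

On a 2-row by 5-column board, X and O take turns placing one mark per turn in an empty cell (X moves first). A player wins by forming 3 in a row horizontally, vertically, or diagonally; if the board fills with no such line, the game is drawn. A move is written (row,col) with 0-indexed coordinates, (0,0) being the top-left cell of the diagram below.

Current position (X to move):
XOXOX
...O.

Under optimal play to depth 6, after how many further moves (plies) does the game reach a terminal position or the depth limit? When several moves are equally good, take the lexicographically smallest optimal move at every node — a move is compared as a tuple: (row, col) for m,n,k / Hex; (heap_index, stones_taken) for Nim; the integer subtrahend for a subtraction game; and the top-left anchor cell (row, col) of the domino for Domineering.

ply 1, X at XOXOX/...O. | (1,0)=-1→XOXOX/X..O.; (1,1)=+0→XOXOX/.X.O.*; (1,2)=+0→XOXOX/..XO.; (1,4)=+0→XOXOX/...OX
ply 2, O at XOXOX/.X.O. | (1,0)=+0→XOXOX/OX.O.*; (1,2)=+0→XOXOX/.XOO.; (1,4)=+0→XOXOX/.X.OO
ply 3, X at XOXOX/OX.O. | (1,2)=+0→XOXOX/OXXO.*; (1,4)=+0→XOXOX/OX.OX
ply 4, O at XOXOX/OXXO. | (1,4)=+0→XOXOX/OXXOO*
ply 5: XOXOX/OXXOO is terminal +0 (X); from XOXOX/...O. depth 6

PV length from [XOXOX/...O.]: 4 plies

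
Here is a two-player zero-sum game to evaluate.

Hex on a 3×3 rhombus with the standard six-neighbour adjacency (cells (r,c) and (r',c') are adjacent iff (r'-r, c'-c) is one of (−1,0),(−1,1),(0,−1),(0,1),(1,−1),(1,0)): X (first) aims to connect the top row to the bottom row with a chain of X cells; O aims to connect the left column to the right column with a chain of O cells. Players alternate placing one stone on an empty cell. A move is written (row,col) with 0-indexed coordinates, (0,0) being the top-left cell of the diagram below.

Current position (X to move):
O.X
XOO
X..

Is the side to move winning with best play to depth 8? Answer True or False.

ply 1, X at O.X/XOO/X.. | (0,1)=+1→OXX/XOO/X..*; (2,1)=-1→O.X/XOO/XX.; (2,2)=-1→O.X/XOO/X.X
ply 2: OXX/XOO/X.. is terminal -1 (O); from O.X/XOO/X.. depth 8

X winning at [O.X/XOO/X..]: True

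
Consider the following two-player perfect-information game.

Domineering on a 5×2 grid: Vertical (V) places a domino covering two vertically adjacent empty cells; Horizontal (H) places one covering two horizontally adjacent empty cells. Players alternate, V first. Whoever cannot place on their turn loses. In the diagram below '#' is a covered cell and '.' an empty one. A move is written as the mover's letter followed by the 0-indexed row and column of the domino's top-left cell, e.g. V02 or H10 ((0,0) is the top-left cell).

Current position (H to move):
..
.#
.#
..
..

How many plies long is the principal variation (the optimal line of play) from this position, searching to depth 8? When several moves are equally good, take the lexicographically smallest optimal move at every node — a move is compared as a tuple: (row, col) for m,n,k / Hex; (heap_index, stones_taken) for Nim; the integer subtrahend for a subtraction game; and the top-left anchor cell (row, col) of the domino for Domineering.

[../.#/.#/../..] H move#1: H00:-1/##/.#/.#/../.., H30:+1/../.#/.#/##/..*, H40:+1/../.#/.#/../##
[../.#/.#/##/..] V move#2: V00:-1/#./##/.#/##/..*, V10:-1/../##/##/##/..
[#./##/.#/##/..] H move#3: H40:+1/#./##/.#/##/##*
[#./##/.#/##/##] end (terminal -1, V#4); searched ../.#/.#/../.. to 8

PV length from [../.#/.#/../..]: 3 plies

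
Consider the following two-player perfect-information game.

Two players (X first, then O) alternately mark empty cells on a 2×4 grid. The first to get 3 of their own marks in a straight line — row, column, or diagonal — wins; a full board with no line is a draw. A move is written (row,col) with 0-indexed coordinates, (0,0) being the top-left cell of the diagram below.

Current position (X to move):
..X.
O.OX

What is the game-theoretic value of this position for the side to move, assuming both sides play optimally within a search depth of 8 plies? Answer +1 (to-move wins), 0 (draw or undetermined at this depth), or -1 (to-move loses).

value(..X./O.OX, X) = 0

p1 X@[..X./O.OX]: (0,0)[X.X./O.OX]-1 (0,1)[.XX./O.OX]-1 (0,3)[..XX/O.OX]-1 (1,1)[..X./OXOX]+0*
p2 O@[..X./OXOX]: (0,0)[O.X./OXOX]+0* (0,1)[.OX./OXOX]+0 (0,3)[..XO/OXOX]+0
p3 X@[O.X./OXOX]: (0,1)[OXX./OXOX]+0* (0,3)[O.XX/OXOX]+0
p4 O@[OXX./OXOX]: (0,3)[OXXO/OXOX]+0*
p5 X@[OXXO/OXOX] terminal +0; root [..X./O.OX] d8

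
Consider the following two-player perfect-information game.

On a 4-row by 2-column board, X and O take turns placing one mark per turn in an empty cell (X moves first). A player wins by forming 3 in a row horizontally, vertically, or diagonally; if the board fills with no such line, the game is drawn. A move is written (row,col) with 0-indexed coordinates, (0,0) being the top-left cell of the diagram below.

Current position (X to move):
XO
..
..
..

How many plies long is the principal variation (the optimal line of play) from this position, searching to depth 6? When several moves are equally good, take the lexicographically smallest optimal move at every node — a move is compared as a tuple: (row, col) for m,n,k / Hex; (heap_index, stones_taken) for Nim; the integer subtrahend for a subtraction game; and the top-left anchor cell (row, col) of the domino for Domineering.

PV length from [XO/../../..]: 6 plies

ply 1, X at XO/../../.. | (1,0)=+0→XO/X./../..*; (1,1)=+0→XO/.X/../..; (2,0)=+0→XO/../X./..; (2,1)=+0→XO/../.X/..; (3,0)=+0→XO/../../X.; (3,1)=+0→XO/../../.X
ply 2, O at XO/X./../.. | (1,1)=-1→XO/XO/../..; (2,0)=+0→XO/X./O./..*; (2,1)=-1→XO/X./.O/..; (3,0)=-1→XO/X./../O.; (3,1)=-1→XO/X./../.O
ply 3, X at XO/X./O./.. | (1,1)=+0→XO/XX/O./..*; (2,1)=+0→XO/X./OX/..; (3,0)=+0→XO/X./O./X.; (3,1)=+0→XO/X./O./.X
ply 4, O at XO/XX/O./.. | (2,1)=+0→XO/XX/OO/..*; (3,0)=+0→XO/XX/O./O.; (3,1)=+0→XO/XX/O./.O
ply 5, X at XO/XX/OO/.. | (3,0)=+0→XO/XX/OO/X.*; (3,1)=+0→XO/XX/OO/.X
ply 6, O at XO/XX/OO/X. | (3,1)=+0→XO/XX/OO/XO*
ply 7: XO/XX/OO/XO is terminal +0 (X); from XO/../../.. depth 6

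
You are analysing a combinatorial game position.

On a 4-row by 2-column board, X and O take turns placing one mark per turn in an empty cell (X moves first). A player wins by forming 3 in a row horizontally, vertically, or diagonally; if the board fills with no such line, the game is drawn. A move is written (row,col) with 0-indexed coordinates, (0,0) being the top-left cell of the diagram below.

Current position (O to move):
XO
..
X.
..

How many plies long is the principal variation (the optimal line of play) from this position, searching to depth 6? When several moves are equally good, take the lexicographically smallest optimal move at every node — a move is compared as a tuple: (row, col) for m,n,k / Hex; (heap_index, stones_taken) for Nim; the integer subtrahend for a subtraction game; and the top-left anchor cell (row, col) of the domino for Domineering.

PV length from [XO/../X./..]: 5 plies

[XO/../X./..] O move#1: (1,0):+0/XO/O./X./..*, (1,1):-1/XO/.O/X./.., (2,1):-1/XO/../XO/.., (3,0):-1/XO/../X./O., (3,1):-1/XO/../X./.O
[XO/O./X./..] X move#2: (1,1):+0/XO/OX/X./..*, (2,1):+0/XO/O./XX/.., (3,0):+0/XO/O./X./X., (3,1):+0/XO/O./X./.X
[XO/OX/X./..] O move#3: (2,1):+0/XO/OX/XO/..*, (3,0):+0/XO/OX/X./O., (3,1):+0/XO/OX/X./.O
[XO/OX/XO/..] X move#4: (3,0):+0/XO/OX/XO/X.*, (3,1):+0/XO/OX/XO/.X
[XO/OX/XO/X.] O move#5: (3,1):+0/XO/OX/XO/XO*
[XO/OX/XO/XO] end (terminal +0, X#6); searched XO/../X./.. to 6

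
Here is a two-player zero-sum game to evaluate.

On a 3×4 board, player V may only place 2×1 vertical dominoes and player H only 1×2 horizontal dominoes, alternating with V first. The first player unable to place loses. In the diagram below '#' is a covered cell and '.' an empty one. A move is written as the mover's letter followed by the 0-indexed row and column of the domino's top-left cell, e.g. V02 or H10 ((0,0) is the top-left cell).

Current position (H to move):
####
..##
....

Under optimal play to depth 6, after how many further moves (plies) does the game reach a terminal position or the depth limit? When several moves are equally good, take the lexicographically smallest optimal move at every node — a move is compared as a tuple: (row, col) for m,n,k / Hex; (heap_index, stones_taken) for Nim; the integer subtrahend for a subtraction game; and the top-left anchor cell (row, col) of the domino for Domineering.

[####/..##/....] H move#1: H10:+1/####/####/....*, H20:+1/####/..##/##.., H21:-1/####/..##/.##., H22:-1/####/..##/..##
[####/####/....] end (terminal -1, V#2); searched ####/..##/.... to 6

PV length from [####/..##/....]: 1 ply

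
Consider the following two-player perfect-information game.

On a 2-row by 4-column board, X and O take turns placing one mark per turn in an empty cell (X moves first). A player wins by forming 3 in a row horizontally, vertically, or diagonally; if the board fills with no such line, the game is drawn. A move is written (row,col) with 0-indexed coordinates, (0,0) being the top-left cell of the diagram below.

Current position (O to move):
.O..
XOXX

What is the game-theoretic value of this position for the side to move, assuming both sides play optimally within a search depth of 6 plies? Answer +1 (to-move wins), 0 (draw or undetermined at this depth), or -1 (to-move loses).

[.O../XOXX] O move#1: (0,0):+0/OO../XOXX, (0,2):+1/.OO./XOXX*, (0,3):+0/.O.O/XOXX
[.OO./XOXX] X move#2: (0,0):-1/XOO./XOXX*, (0,3):-1/.OOX/XOXX
[XOO./XOXX] O move#3: (0,3):+1/XOOO/XOXX*
[XOOO/XOXX] end (terminal -1, X#4); searched .O../XOXX to 6

value(.O../XOXX, O) = +1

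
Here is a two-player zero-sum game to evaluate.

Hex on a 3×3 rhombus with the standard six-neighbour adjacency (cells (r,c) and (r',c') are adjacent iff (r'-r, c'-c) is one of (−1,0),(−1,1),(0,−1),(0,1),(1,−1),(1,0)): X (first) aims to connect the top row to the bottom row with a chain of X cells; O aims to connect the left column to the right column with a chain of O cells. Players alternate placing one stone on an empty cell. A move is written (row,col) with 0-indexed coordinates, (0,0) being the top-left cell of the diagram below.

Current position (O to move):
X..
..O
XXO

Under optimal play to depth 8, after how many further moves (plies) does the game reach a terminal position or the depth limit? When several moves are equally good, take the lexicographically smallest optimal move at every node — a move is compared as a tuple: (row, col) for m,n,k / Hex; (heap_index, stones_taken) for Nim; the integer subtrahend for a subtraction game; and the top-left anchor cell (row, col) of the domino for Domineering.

[X../..O/XXO] O move#1: (0,1):-1/XO./..O/XXO*, (0,2):-1/X.O/..O/XXO, (1,0):-1/X../O.O/XXO, (1,1):-1/X../.OO/XXO
[XO./..O/XXO] X move#2: (0,2):+1/XOX/..O/XXO*, (1,0):+1/XO./X.O/XXO, (1,1):+1/XO./.XO/XXO
[XOX/..O/XXO] O move#3: (1,0):-1/XOX/O.O/XXO*, (1,1):-1/XOX/.OO/XXO
[XOX/O.O/XXO] X move#4: (1,1):+1/XOX/OXO/XXO*
[XOX/OXO/XXO] end (terminal -1, O#5); searched X../..O/XXO to 8

PV length from [X../..O/XXO]: 4 plies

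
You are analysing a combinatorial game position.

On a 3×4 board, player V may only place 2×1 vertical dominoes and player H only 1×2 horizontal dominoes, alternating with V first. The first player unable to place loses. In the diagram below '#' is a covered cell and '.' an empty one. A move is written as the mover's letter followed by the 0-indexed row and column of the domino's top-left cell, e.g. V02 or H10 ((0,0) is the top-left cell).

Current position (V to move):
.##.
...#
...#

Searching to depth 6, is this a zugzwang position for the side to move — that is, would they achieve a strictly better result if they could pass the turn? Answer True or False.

ply 1, V at .##./...#/...# | V00=-1→###./#..#/...#; V10=-1→.##./#..#/#..#; V11=+1→.##./.#.#/.#.#*; V12=-1→.##./..##/..##
ply 2: .##./.#.#/.#.# is terminal -1 (H); from .##./...#/...# depth 6
suppose V passes — search the same position with H to move:
pass> ply 1, H at .##./...#/...# | H10=+1→.##./##.#/...#*; H11=+1→.##./.###/...#; H20=+1→.##./...#/##.#; H21=+1→.##./...#/.###
pass> ply 2, V at .##./##.#/...# | V12=-1→.##./####/..##*
pass> ply 3, H at .##./####/..## | H20=+1→.##./####/####*
pass> ply 4: .##./####/#### is terminal -1 (V); from .##./...#/...# depth 6
for V: play +1, pass -1

zugzwang(.##./...#/...#, V) = False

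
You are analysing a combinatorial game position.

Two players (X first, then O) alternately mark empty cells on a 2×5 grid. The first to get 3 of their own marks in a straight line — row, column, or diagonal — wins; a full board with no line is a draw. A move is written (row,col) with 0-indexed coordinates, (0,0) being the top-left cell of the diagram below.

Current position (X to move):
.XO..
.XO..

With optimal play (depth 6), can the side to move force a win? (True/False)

X winning at [.XO../.XO..]: False

[.XO../.XO..] X move#1: (0,0):+0/XXO../.XO..*, (0,3):+0/.XOX./.XO.., (0,4):+0/.XO.X/.XO.., (1,0):+0/.XO../XXO.., (1,3):+0/.XO../.XOX., (1,4):+0/.XO../.XO.X
[XXO../.XO..] O move#2: (0,3):+0/XXOO./.XO..*, (0,4):+0/XXO.O/.XO.., (1,0):+0/XXO../OXO.., (1,3):+0/XXO../.XOO., (1,4):+0/XXO../.XO.O
[XXOO./.XO..] X move#3: (0,4):+0/XXOOX/.XO..*, (1,0):-1/XXOO./XXO.., (1,3):-1/XXOO./.XOX., (1,4):-1/XXOO./.XO.X
[XXOOX/.XO..] O move#4: (1,0):+0/XXOOX/OXO..*, (1,3):+0/XXOOX/.XOO., (1,4):+0/XXOOX/.XO.O
[XXOOX/OXO..] X move#5: (1,3):+0/XXOOX/OXOX.*, (1,4):+0/XXOOX/OXO.X
[XXOOX/OXOX.] O move#6: (1,4):+0/XXOOX/OXOXO*
[XXOOX/OXOXO] end (terminal +0, X#7); searched .XO../.XO.. to 6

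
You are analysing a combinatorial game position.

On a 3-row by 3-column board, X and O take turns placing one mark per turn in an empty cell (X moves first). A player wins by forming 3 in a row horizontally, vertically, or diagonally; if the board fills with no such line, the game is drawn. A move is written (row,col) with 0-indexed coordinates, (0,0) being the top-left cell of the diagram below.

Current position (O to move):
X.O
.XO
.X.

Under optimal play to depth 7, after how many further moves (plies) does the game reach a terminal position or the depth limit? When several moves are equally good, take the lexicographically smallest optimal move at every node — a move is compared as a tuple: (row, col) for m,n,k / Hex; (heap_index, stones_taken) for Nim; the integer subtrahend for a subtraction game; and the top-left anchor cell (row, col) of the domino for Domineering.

PV length from [X.O/.XO/.X.]: 1 ply

p1 O@[X.O/.XO/.X.]: (0,1)[XOO/.XO/.X.]-1 (1,0)[X.O/OXO/.X.]-1 (2,0)[X.O/.XO/OX.]-1 (2,2)[X.O/.XO/.XO]+1*
p2 X@[X.O/.XO/.XO] terminal -1; root [X.O/.XO/.X.] d7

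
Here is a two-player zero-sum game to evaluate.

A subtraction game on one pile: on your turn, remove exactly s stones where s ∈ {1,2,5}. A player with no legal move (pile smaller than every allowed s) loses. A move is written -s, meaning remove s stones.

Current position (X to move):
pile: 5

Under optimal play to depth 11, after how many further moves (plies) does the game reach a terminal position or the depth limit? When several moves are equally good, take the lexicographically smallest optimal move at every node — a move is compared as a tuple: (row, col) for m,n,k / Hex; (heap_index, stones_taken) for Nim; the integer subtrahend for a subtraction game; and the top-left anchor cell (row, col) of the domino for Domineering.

PV length from [5]: 3 plies

p1 X@[5]: -1[4]-1 -2[3]+1* -5[0]+1
p2 O@[3]: -1[2]-1* -2[1]-1
p3 X@[2]: -1[1]-1 -2[0]+1*
p4 O@[0] terminal -1; root [5] d11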